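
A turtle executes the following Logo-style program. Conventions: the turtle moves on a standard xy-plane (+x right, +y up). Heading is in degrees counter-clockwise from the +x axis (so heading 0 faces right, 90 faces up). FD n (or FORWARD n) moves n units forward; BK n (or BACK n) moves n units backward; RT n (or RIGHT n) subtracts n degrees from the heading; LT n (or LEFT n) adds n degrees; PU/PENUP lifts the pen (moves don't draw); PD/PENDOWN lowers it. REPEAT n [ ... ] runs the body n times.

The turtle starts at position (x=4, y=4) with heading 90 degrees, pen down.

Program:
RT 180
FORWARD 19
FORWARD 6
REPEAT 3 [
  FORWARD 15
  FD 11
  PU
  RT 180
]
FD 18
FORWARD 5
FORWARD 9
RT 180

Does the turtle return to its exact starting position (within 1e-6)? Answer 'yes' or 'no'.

Executing turtle program step by step:
Start: pos=(4,4), heading=90, pen down
RT 180: heading 90 -> 270
FD 19: (4,4) -> (4,-15) [heading=270, draw]
FD 6: (4,-15) -> (4,-21) [heading=270, draw]
REPEAT 3 [
  -- iteration 1/3 --
  FD 15: (4,-21) -> (4,-36) [heading=270, draw]
  FD 11: (4,-36) -> (4,-47) [heading=270, draw]
  PU: pen up
  RT 180: heading 270 -> 90
  -- iteration 2/3 --
  FD 15: (4,-47) -> (4,-32) [heading=90, move]
  FD 11: (4,-32) -> (4,-21) [heading=90, move]
  PU: pen up
  RT 180: heading 90 -> 270
  -- iteration 3/3 --
  FD 15: (4,-21) -> (4,-36) [heading=270, move]
  FD 11: (4,-36) -> (4,-47) [heading=270, move]
  PU: pen up
  RT 180: heading 270 -> 90
]
FD 18: (4,-47) -> (4,-29) [heading=90, move]
FD 5: (4,-29) -> (4,-24) [heading=90, move]
FD 9: (4,-24) -> (4,-15) [heading=90, move]
RT 180: heading 90 -> 270
Final: pos=(4,-15), heading=270, 4 segment(s) drawn

Start position: (4, 4)
Final position: (4, -15)
Distance = 19; >= 1e-6 -> NOT closed

Answer: no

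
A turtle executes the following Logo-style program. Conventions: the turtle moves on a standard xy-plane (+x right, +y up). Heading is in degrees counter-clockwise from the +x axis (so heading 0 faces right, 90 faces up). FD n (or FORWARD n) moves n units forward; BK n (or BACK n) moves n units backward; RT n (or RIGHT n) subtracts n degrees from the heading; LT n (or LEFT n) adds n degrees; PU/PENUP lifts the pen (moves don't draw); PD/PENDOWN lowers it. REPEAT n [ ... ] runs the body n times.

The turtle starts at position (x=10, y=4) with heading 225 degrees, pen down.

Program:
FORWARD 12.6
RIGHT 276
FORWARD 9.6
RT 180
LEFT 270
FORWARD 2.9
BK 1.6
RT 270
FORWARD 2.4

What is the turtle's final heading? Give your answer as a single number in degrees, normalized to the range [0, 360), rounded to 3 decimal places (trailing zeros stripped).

Executing turtle program step by step:
Start: pos=(10,4), heading=225, pen down
FD 12.6: (10,4) -> (1.09,-4.91) [heading=225, draw]
RT 276: heading 225 -> 309
FD 9.6: (1.09,-4.91) -> (7.132,-12.37) [heading=309, draw]
RT 180: heading 309 -> 129
LT 270: heading 129 -> 39
FD 2.9: (7.132,-12.37) -> (9.386,-10.545) [heading=39, draw]
BK 1.6: (9.386,-10.545) -> (8.142,-11.552) [heading=39, draw]
RT 270: heading 39 -> 129
FD 2.4: (8.142,-11.552) -> (6.632,-9.687) [heading=129, draw]
Final: pos=(6.632,-9.687), heading=129, 5 segment(s) drawn

Answer: 129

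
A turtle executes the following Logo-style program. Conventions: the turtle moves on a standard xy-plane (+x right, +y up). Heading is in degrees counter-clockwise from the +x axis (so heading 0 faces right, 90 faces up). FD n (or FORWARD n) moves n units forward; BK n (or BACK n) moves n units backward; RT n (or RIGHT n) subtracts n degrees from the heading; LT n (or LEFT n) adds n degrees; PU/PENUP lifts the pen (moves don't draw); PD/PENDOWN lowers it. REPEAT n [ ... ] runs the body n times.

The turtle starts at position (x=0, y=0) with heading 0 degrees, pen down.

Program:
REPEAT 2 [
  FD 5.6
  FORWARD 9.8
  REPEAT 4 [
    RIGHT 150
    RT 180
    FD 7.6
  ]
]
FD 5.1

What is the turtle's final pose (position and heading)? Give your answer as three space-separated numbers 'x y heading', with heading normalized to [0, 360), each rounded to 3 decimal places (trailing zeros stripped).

Executing turtle program step by step:
Start: pos=(0,0), heading=0, pen down
REPEAT 2 [
  -- iteration 1/2 --
  FD 5.6: (0,0) -> (5.6,0) [heading=0, draw]
  FD 9.8: (5.6,0) -> (15.4,0) [heading=0, draw]
  REPEAT 4 [
    -- iteration 1/4 --
    RT 150: heading 0 -> 210
    RT 180: heading 210 -> 30
    FD 7.6: (15.4,0) -> (21.982,3.8) [heading=30, draw]
    -- iteration 2/4 --
    RT 150: heading 30 -> 240
    RT 180: heading 240 -> 60
    FD 7.6: (21.982,3.8) -> (25.782,10.382) [heading=60, draw]
    -- iteration 3/4 --
    RT 150: heading 60 -> 270
    RT 180: heading 270 -> 90
    FD 7.6: (25.782,10.382) -> (25.782,17.982) [heading=90, draw]
    -- iteration 4/4 --
    RT 150: heading 90 -> 300
    RT 180: heading 300 -> 120
    FD 7.6: (25.782,17.982) -> (21.982,24.564) [heading=120, draw]
  ]
  -- iteration 2/2 --
  FD 5.6: (21.982,24.564) -> (19.182,29.413) [heading=120, draw]
  FD 9.8: (19.182,29.413) -> (14.282,37.9) [heading=120, draw]
  REPEAT 4 [
    -- iteration 1/4 --
    RT 150: heading 120 -> 330
    RT 180: heading 330 -> 150
    FD 7.6: (14.282,37.9) -> (7.7,41.7) [heading=150, draw]
    -- iteration 2/4 --
    RT 150: heading 150 -> 0
    RT 180: heading 0 -> 180
    FD 7.6: (7.7,41.7) -> (0.1,41.7) [heading=180, draw]
    -- iteration 3/4 --
    RT 150: heading 180 -> 30
    RT 180: heading 30 -> 210
    FD 7.6: (0.1,41.7) -> (-6.482,37.9) [heading=210, draw]
    -- iteration 4/4 --
    RT 150: heading 210 -> 60
    RT 180: heading 60 -> 240
    FD 7.6: (-6.482,37.9) -> (-10.282,31.319) [heading=240, draw]
  ]
]
FD 5.1: (-10.282,31.319) -> (-12.832,26.902) [heading=240, draw]
Final: pos=(-12.832,26.902), heading=240, 13 segment(s) drawn

Answer: -12.832 26.902 240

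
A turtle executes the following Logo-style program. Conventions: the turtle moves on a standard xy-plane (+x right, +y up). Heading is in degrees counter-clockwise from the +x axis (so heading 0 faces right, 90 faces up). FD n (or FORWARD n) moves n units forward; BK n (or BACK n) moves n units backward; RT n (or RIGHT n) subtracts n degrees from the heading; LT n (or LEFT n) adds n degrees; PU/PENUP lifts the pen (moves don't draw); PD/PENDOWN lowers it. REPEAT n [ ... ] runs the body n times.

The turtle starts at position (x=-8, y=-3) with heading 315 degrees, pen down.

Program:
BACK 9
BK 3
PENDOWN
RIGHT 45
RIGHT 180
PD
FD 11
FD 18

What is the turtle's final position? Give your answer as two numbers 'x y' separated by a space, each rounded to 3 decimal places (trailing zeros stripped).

Executing turtle program step by step:
Start: pos=(-8,-3), heading=315, pen down
BK 9: (-8,-3) -> (-14.364,3.364) [heading=315, draw]
BK 3: (-14.364,3.364) -> (-16.485,5.485) [heading=315, draw]
PD: pen down
RT 45: heading 315 -> 270
RT 180: heading 270 -> 90
PD: pen down
FD 11: (-16.485,5.485) -> (-16.485,16.485) [heading=90, draw]
FD 18: (-16.485,16.485) -> (-16.485,34.485) [heading=90, draw]
Final: pos=(-16.485,34.485), heading=90, 4 segment(s) drawn

Answer: -16.485 34.485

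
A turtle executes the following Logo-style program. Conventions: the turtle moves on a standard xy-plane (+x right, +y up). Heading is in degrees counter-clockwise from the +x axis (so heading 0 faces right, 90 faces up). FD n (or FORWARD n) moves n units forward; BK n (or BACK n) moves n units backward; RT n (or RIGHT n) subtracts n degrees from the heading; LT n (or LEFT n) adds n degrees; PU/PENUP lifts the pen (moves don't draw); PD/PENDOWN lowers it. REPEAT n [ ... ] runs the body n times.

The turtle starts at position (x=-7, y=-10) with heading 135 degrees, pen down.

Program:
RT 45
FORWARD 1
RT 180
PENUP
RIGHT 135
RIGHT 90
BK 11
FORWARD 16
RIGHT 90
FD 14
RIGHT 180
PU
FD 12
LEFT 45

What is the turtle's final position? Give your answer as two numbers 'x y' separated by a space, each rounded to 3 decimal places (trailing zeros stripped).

Answer: -2.05 -6.879

Derivation:
Executing turtle program step by step:
Start: pos=(-7,-10), heading=135, pen down
RT 45: heading 135 -> 90
FD 1: (-7,-10) -> (-7,-9) [heading=90, draw]
RT 180: heading 90 -> 270
PU: pen up
RT 135: heading 270 -> 135
RT 90: heading 135 -> 45
BK 11: (-7,-9) -> (-14.778,-16.778) [heading=45, move]
FD 16: (-14.778,-16.778) -> (-3.464,-5.464) [heading=45, move]
RT 90: heading 45 -> 315
FD 14: (-3.464,-5.464) -> (6.435,-15.364) [heading=315, move]
RT 180: heading 315 -> 135
PU: pen up
FD 12: (6.435,-15.364) -> (-2.05,-6.879) [heading=135, move]
LT 45: heading 135 -> 180
Final: pos=(-2.05,-6.879), heading=180, 1 segment(s) drawn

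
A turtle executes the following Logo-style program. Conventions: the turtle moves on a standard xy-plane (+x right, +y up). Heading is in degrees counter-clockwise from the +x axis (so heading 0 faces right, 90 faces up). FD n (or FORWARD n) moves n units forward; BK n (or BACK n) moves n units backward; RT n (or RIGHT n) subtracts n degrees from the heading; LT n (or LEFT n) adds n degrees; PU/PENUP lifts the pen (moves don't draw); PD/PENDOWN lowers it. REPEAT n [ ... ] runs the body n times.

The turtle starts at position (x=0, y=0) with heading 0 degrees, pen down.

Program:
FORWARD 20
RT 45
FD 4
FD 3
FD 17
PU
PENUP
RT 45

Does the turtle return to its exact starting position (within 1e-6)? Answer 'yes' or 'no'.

Executing turtle program step by step:
Start: pos=(0,0), heading=0, pen down
FD 20: (0,0) -> (20,0) [heading=0, draw]
RT 45: heading 0 -> 315
FD 4: (20,0) -> (22.828,-2.828) [heading=315, draw]
FD 3: (22.828,-2.828) -> (24.95,-4.95) [heading=315, draw]
FD 17: (24.95,-4.95) -> (36.971,-16.971) [heading=315, draw]
PU: pen up
PU: pen up
RT 45: heading 315 -> 270
Final: pos=(36.971,-16.971), heading=270, 4 segment(s) drawn

Start position: (0, 0)
Final position: (36.971, -16.971)
Distance = 40.68; >= 1e-6 -> NOT closed

Answer: no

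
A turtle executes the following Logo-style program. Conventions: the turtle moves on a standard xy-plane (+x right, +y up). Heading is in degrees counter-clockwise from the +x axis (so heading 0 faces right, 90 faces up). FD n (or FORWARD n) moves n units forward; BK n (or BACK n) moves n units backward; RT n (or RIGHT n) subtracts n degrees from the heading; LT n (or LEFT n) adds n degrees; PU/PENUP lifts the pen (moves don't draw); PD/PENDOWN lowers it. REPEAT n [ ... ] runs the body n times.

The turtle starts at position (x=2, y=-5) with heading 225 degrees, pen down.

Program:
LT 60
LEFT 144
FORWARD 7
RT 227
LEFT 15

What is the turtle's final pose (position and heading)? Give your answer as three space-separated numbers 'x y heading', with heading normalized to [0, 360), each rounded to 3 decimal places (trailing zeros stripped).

Answer: 4.509 1.535 217

Derivation:
Executing turtle program step by step:
Start: pos=(2,-5), heading=225, pen down
LT 60: heading 225 -> 285
LT 144: heading 285 -> 69
FD 7: (2,-5) -> (4.509,1.535) [heading=69, draw]
RT 227: heading 69 -> 202
LT 15: heading 202 -> 217
Final: pos=(4.509,1.535), heading=217, 1 segment(s) drawn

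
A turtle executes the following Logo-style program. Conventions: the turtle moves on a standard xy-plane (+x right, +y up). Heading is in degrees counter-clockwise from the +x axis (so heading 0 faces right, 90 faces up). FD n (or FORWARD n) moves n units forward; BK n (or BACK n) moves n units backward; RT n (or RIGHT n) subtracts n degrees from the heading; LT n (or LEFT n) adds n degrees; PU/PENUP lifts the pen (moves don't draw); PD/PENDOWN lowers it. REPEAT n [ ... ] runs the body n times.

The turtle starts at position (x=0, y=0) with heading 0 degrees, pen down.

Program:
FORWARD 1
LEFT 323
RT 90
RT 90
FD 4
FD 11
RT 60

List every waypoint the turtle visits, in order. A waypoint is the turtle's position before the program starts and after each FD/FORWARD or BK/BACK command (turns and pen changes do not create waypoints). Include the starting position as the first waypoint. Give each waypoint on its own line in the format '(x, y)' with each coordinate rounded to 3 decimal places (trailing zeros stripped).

Executing turtle program step by step:
Start: pos=(0,0), heading=0, pen down
FD 1: (0,0) -> (1,0) [heading=0, draw]
LT 323: heading 0 -> 323
RT 90: heading 323 -> 233
RT 90: heading 233 -> 143
FD 4: (1,0) -> (-2.195,2.407) [heading=143, draw]
FD 11: (-2.195,2.407) -> (-10.98,9.027) [heading=143, draw]
RT 60: heading 143 -> 83
Final: pos=(-10.98,9.027), heading=83, 3 segment(s) drawn
Waypoints (4 total):
(0, 0)
(1, 0)
(-2.195, 2.407)
(-10.98, 9.027)

Answer: (0, 0)
(1, 0)
(-2.195, 2.407)
(-10.98, 9.027)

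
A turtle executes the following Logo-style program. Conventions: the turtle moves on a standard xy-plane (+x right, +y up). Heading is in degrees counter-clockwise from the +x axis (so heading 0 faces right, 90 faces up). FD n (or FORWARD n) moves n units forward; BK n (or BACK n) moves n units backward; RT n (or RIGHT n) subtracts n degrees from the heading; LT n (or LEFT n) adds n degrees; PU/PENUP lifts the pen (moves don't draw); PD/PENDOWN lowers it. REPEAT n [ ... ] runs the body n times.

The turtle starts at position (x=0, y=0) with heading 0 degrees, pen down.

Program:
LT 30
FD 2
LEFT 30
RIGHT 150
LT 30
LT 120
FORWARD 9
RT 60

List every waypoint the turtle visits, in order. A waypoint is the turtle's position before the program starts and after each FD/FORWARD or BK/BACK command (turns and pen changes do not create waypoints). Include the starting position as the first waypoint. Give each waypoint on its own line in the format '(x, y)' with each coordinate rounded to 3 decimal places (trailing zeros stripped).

Answer: (0, 0)
(1.732, 1)
(6.232, 8.794)

Derivation:
Executing turtle program step by step:
Start: pos=(0,0), heading=0, pen down
LT 30: heading 0 -> 30
FD 2: (0,0) -> (1.732,1) [heading=30, draw]
LT 30: heading 30 -> 60
RT 150: heading 60 -> 270
LT 30: heading 270 -> 300
LT 120: heading 300 -> 60
FD 9: (1.732,1) -> (6.232,8.794) [heading=60, draw]
RT 60: heading 60 -> 0
Final: pos=(6.232,8.794), heading=0, 2 segment(s) drawn
Waypoints (3 total):
(0, 0)
(1.732, 1)
(6.232, 8.794)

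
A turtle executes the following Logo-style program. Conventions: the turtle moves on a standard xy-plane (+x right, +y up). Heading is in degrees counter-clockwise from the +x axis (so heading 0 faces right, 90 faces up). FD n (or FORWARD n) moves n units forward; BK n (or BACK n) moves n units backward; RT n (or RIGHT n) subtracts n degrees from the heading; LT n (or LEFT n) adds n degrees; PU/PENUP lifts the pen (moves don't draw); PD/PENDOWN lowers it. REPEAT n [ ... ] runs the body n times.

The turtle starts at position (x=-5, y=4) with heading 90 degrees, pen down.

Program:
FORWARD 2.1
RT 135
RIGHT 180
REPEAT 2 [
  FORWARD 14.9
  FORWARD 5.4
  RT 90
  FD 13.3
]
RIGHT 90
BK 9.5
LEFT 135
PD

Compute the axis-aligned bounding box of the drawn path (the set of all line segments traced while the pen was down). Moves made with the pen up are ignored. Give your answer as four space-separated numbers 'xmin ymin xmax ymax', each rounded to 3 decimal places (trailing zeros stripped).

Executing turtle program step by step:
Start: pos=(-5,4), heading=90, pen down
FD 2.1: (-5,4) -> (-5,6.1) [heading=90, draw]
RT 135: heading 90 -> 315
RT 180: heading 315 -> 135
REPEAT 2 [
  -- iteration 1/2 --
  FD 14.9: (-5,6.1) -> (-15.536,16.636) [heading=135, draw]
  FD 5.4: (-15.536,16.636) -> (-19.354,20.454) [heading=135, draw]
  RT 90: heading 135 -> 45
  FD 13.3: (-19.354,20.454) -> (-9.95,29.859) [heading=45, draw]
  -- iteration 2/2 --
  FD 14.9: (-9.95,29.859) -> (0.586,40.395) [heading=45, draw]
  FD 5.4: (0.586,40.395) -> (4.405,44.213) [heading=45, draw]
  RT 90: heading 45 -> 315
  FD 13.3: (4.405,44.213) -> (13.809,34.809) [heading=315, draw]
]
RT 90: heading 315 -> 225
BK 9.5: (13.809,34.809) -> (20.527,41.526) [heading=225, draw]
LT 135: heading 225 -> 0
PD: pen down
Final: pos=(20.527,41.526), heading=0, 8 segment(s) drawn

Segment endpoints: x in {-19.354, -15.536, -9.95, -5, 0.586, 4.405, 13.809, 20.527}, y in {4, 6.1, 16.636, 20.454, 29.859, 34.809, 40.395, 41.526, 44.213}
xmin=-19.354, ymin=4, xmax=20.527, ymax=44.213

Answer: -19.354 4 20.527 44.213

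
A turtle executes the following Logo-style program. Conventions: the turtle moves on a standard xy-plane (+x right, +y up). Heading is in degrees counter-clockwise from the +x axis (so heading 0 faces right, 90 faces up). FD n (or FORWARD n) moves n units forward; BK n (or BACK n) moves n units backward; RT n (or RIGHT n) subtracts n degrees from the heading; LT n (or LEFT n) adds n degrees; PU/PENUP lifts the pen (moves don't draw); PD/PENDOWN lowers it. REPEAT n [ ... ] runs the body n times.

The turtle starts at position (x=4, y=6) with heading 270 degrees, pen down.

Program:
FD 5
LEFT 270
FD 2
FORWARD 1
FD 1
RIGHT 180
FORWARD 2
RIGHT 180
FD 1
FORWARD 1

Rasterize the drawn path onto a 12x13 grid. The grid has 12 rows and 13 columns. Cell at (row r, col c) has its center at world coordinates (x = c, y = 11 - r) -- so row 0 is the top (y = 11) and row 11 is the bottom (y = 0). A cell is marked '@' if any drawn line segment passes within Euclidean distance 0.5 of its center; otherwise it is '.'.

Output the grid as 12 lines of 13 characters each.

Answer: .............
.............
.............
.............
.............
....@........
....@........
....@........
....@........
....@........
@@@@@........
.............

Derivation:
Segment 0: (4,6) -> (4,1)
Segment 1: (4,1) -> (2,1)
Segment 2: (2,1) -> (1,1)
Segment 3: (1,1) -> (-0,1)
Segment 4: (-0,1) -> (2,1)
Segment 5: (2,1) -> (1,1)
Segment 6: (1,1) -> (-0,1)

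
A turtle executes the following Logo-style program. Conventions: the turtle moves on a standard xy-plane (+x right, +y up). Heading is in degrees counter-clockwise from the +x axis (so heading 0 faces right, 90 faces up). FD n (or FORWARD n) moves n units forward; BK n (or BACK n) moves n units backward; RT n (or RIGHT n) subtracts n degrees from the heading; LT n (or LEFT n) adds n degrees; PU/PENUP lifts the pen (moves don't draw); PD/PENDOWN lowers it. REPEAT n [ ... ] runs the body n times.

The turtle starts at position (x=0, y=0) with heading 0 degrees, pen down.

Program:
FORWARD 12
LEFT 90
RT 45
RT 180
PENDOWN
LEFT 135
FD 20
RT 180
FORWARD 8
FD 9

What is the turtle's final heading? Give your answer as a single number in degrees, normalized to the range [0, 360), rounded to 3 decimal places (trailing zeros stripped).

Executing turtle program step by step:
Start: pos=(0,0), heading=0, pen down
FD 12: (0,0) -> (12,0) [heading=0, draw]
LT 90: heading 0 -> 90
RT 45: heading 90 -> 45
RT 180: heading 45 -> 225
PD: pen down
LT 135: heading 225 -> 0
FD 20: (12,0) -> (32,0) [heading=0, draw]
RT 180: heading 0 -> 180
FD 8: (32,0) -> (24,0) [heading=180, draw]
FD 9: (24,0) -> (15,0) [heading=180, draw]
Final: pos=(15,0), heading=180, 4 segment(s) drawn

Answer: 180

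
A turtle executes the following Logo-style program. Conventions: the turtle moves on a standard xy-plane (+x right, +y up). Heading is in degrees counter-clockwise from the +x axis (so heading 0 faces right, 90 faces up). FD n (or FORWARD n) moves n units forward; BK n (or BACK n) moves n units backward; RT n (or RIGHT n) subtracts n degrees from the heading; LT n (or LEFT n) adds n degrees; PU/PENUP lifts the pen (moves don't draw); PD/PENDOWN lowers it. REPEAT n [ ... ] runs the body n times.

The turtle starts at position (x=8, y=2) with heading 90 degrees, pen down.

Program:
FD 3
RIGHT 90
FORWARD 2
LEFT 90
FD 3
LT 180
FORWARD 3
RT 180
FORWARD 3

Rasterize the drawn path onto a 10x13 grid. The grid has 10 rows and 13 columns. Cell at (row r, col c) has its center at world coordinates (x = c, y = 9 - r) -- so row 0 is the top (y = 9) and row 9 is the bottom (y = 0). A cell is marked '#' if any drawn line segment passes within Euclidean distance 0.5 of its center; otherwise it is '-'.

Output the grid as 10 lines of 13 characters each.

Answer: -------------
----------#--
----------#--
----------#--
--------###--
--------#----
--------#----
--------#----
-------------
-------------

Derivation:
Segment 0: (8,2) -> (8,5)
Segment 1: (8,5) -> (10,5)
Segment 2: (10,5) -> (10,8)
Segment 3: (10,8) -> (10,5)
Segment 4: (10,5) -> (10,8)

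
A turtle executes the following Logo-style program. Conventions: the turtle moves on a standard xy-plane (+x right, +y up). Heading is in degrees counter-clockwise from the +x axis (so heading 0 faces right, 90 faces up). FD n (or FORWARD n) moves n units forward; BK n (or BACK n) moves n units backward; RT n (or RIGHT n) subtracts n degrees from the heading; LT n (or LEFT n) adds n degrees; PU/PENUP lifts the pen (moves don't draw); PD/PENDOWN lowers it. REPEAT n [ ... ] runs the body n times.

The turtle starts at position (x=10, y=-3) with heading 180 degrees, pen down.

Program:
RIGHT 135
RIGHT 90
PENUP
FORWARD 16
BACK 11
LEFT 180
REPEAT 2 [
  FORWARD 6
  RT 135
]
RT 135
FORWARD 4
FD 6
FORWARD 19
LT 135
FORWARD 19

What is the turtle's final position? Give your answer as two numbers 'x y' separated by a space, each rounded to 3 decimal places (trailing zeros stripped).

Answer: 1.858 13.272

Derivation:
Executing turtle program step by step:
Start: pos=(10,-3), heading=180, pen down
RT 135: heading 180 -> 45
RT 90: heading 45 -> 315
PU: pen up
FD 16: (10,-3) -> (21.314,-14.314) [heading=315, move]
BK 11: (21.314,-14.314) -> (13.536,-6.536) [heading=315, move]
LT 180: heading 315 -> 135
REPEAT 2 [
  -- iteration 1/2 --
  FD 6: (13.536,-6.536) -> (9.293,-2.293) [heading=135, move]
  RT 135: heading 135 -> 0
  -- iteration 2/2 --
  FD 6: (9.293,-2.293) -> (15.293,-2.293) [heading=0, move]
  RT 135: heading 0 -> 225
]
RT 135: heading 225 -> 90
FD 4: (15.293,-2.293) -> (15.293,1.707) [heading=90, move]
FD 6: (15.293,1.707) -> (15.293,7.707) [heading=90, move]
FD 19: (15.293,7.707) -> (15.293,26.707) [heading=90, move]
LT 135: heading 90 -> 225
FD 19: (15.293,26.707) -> (1.858,13.272) [heading=225, move]
Final: pos=(1.858,13.272), heading=225, 0 segment(s) drawn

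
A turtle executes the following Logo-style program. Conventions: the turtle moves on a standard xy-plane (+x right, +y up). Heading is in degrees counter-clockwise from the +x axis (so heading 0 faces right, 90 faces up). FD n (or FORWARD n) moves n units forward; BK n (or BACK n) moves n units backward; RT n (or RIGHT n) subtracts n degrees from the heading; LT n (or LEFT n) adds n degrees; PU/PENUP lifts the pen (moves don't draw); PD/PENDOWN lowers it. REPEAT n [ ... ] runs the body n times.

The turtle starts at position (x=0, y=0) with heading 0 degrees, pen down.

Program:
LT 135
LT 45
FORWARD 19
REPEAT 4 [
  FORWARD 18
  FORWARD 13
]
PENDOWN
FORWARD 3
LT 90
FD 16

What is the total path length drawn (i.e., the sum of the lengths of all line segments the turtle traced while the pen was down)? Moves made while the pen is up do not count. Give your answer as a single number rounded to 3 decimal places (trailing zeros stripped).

Answer: 162

Derivation:
Executing turtle program step by step:
Start: pos=(0,0), heading=0, pen down
LT 135: heading 0 -> 135
LT 45: heading 135 -> 180
FD 19: (0,0) -> (-19,0) [heading=180, draw]
REPEAT 4 [
  -- iteration 1/4 --
  FD 18: (-19,0) -> (-37,0) [heading=180, draw]
  FD 13: (-37,0) -> (-50,0) [heading=180, draw]
  -- iteration 2/4 --
  FD 18: (-50,0) -> (-68,0) [heading=180, draw]
  FD 13: (-68,0) -> (-81,0) [heading=180, draw]
  -- iteration 3/4 --
  FD 18: (-81,0) -> (-99,0) [heading=180, draw]
  FD 13: (-99,0) -> (-112,0) [heading=180, draw]
  -- iteration 4/4 --
  FD 18: (-112,0) -> (-130,0) [heading=180, draw]
  FD 13: (-130,0) -> (-143,0) [heading=180, draw]
]
PD: pen down
FD 3: (-143,0) -> (-146,0) [heading=180, draw]
LT 90: heading 180 -> 270
FD 16: (-146,0) -> (-146,-16) [heading=270, draw]
Final: pos=(-146,-16), heading=270, 11 segment(s) drawn

Segment lengths:
  seg 1: (0,0) -> (-19,0), length = 19
  seg 2: (-19,0) -> (-37,0), length = 18
  seg 3: (-37,0) -> (-50,0), length = 13
  seg 4: (-50,0) -> (-68,0), length = 18
  seg 5: (-68,0) -> (-81,0), length = 13
  seg 6: (-81,0) -> (-99,0), length = 18
  seg 7: (-99,0) -> (-112,0), length = 13
  seg 8: (-112,0) -> (-130,0), length = 18
  seg 9: (-130,0) -> (-143,0), length = 13
  seg 10: (-143,0) -> (-146,0), length = 3
  seg 11: (-146,0) -> (-146,-16), length = 16
Total = 162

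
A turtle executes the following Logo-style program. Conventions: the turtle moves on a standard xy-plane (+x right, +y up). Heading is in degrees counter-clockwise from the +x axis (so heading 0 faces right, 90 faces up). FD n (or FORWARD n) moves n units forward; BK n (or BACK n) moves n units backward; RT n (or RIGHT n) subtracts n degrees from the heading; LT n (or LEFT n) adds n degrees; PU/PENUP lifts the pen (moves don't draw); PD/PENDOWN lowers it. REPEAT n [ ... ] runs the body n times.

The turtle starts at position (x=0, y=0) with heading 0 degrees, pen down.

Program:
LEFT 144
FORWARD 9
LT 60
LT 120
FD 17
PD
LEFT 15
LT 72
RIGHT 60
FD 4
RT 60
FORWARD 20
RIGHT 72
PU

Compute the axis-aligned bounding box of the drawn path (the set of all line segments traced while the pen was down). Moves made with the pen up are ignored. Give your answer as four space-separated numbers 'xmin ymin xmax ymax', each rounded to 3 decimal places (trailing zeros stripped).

Answer: -7.281 -24 17.59 5.29

Derivation:
Executing turtle program step by step:
Start: pos=(0,0), heading=0, pen down
LT 144: heading 0 -> 144
FD 9: (0,0) -> (-7.281,5.29) [heading=144, draw]
LT 60: heading 144 -> 204
LT 120: heading 204 -> 324
FD 17: (-7.281,5.29) -> (6.472,-4.702) [heading=324, draw]
PD: pen down
LT 15: heading 324 -> 339
LT 72: heading 339 -> 51
RT 60: heading 51 -> 351
FD 4: (6.472,-4.702) -> (10.423,-5.328) [heading=351, draw]
RT 60: heading 351 -> 291
FD 20: (10.423,-5.328) -> (17.59,-24) [heading=291, draw]
RT 72: heading 291 -> 219
PU: pen up
Final: pos=(17.59,-24), heading=219, 4 segment(s) drawn

Segment endpoints: x in {-7.281, 0, 6.472, 10.423, 17.59}, y in {-24, -5.328, -4.702, 0, 5.29}
xmin=-7.281, ymin=-24, xmax=17.59, ymax=5.29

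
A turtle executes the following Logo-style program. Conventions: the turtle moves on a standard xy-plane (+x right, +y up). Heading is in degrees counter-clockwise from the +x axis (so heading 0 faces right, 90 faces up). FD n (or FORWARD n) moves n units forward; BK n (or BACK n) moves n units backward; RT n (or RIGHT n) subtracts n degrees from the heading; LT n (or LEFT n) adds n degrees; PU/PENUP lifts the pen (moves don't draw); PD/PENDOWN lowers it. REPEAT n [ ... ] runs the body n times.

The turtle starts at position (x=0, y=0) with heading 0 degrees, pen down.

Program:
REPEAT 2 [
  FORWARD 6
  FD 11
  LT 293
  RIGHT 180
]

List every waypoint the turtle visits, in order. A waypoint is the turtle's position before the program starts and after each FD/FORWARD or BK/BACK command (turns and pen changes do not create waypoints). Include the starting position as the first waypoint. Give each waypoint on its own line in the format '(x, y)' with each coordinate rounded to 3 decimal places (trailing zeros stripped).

Executing turtle program step by step:
Start: pos=(0,0), heading=0, pen down
REPEAT 2 [
  -- iteration 1/2 --
  FD 6: (0,0) -> (6,0) [heading=0, draw]
  FD 11: (6,0) -> (17,0) [heading=0, draw]
  LT 293: heading 0 -> 293
  RT 180: heading 293 -> 113
  -- iteration 2/2 --
  FD 6: (17,0) -> (14.656,5.523) [heading=113, draw]
  FD 11: (14.656,5.523) -> (10.358,15.649) [heading=113, draw]
  LT 293: heading 113 -> 46
  RT 180: heading 46 -> 226
]
Final: pos=(10.358,15.649), heading=226, 4 segment(s) drawn
Waypoints (5 total):
(0, 0)
(6, 0)
(17, 0)
(14.656, 5.523)
(10.358, 15.649)

Answer: (0, 0)
(6, 0)
(17, 0)
(14.656, 5.523)
(10.358, 15.649)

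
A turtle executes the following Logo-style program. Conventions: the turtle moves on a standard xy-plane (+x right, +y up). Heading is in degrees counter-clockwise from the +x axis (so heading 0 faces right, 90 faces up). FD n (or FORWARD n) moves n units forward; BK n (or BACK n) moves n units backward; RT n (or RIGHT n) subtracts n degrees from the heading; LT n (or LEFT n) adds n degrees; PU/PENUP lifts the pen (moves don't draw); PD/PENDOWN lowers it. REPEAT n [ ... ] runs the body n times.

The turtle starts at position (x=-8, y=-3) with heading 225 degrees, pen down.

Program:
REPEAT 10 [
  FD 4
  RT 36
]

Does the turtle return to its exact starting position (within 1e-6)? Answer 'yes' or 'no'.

Executing turtle program step by step:
Start: pos=(-8,-3), heading=225, pen down
REPEAT 10 [
  -- iteration 1/10 --
  FD 4: (-8,-3) -> (-10.828,-5.828) [heading=225, draw]
  RT 36: heading 225 -> 189
  -- iteration 2/10 --
  FD 4: (-10.828,-5.828) -> (-14.779,-6.454) [heading=189, draw]
  RT 36: heading 189 -> 153
  -- iteration 3/10 --
  FD 4: (-14.779,-6.454) -> (-18.343,-4.638) [heading=153, draw]
  RT 36: heading 153 -> 117
  -- iteration 4/10 --
  FD 4: (-18.343,-4.638) -> (-20.159,-1.074) [heading=117, draw]
  RT 36: heading 117 -> 81
  -- iteration 5/10 --
  FD 4: (-20.159,-1.074) -> (-19.533,2.877) [heading=81, draw]
  RT 36: heading 81 -> 45
  -- iteration 6/10 --
  FD 4: (-19.533,2.877) -> (-16.705,5.705) [heading=45, draw]
  RT 36: heading 45 -> 9
  -- iteration 7/10 --
  FD 4: (-16.705,5.705) -> (-12.754,6.331) [heading=9, draw]
  RT 36: heading 9 -> 333
  -- iteration 8/10 --
  FD 4: (-12.754,6.331) -> (-9.19,4.515) [heading=333, draw]
  RT 36: heading 333 -> 297
  -- iteration 9/10 --
  FD 4: (-9.19,4.515) -> (-7.374,0.951) [heading=297, draw]
  RT 36: heading 297 -> 261
  -- iteration 10/10 --
  FD 4: (-7.374,0.951) -> (-8,-3) [heading=261, draw]
  RT 36: heading 261 -> 225
]
Final: pos=(-8,-3), heading=225, 10 segment(s) drawn

Start position: (-8, -3)
Final position: (-8, -3)
Distance = 0; < 1e-6 -> CLOSED

Answer: yes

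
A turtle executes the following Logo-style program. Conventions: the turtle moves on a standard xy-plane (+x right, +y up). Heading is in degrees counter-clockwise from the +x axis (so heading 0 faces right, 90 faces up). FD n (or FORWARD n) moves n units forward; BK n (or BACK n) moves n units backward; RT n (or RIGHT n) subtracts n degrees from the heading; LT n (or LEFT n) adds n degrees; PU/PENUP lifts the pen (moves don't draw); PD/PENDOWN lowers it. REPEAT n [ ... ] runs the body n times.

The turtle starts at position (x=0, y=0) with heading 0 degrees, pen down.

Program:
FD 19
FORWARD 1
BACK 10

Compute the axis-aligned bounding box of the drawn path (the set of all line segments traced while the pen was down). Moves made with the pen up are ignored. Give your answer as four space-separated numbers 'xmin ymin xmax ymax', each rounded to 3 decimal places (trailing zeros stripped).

Executing turtle program step by step:
Start: pos=(0,0), heading=0, pen down
FD 19: (0,0) -> (19,0) [heading=0, draw]
FD 1: (19,0) -> (20,0) [heading=0, draw]
BK 10: (20,0) -> (10,0) [heading=0, draw]
Final: pos=(10,0), heading=0, 3 segment(s) drawn

Segment endpoints: x in {0, 10, 19, 20}, y in {0}
xmin=0, ymin=0, xmax=20, ymax=0

Answer: 0 0 20 0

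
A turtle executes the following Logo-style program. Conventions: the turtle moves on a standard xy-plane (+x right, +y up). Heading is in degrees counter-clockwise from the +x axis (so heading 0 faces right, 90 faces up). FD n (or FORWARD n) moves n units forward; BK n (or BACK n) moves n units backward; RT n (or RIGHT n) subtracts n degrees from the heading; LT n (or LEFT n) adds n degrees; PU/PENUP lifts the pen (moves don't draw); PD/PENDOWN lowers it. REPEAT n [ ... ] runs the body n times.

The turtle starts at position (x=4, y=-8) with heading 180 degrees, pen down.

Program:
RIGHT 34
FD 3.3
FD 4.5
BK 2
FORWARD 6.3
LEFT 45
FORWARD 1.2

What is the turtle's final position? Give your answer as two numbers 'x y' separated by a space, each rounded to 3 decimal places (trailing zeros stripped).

Executing turtle program step by step:
Start: pos=(4,-8), heading=180, pen down
RT 34: heading 180 -> 146
FD 3.3: (4,-8) -> (1.264,-6.155) [heading=146, draw]
FD 4.5: (1.264,-6.155) -> (-2.466,-3.638) [heading=146, draw]
BK 2: (-2.466,-3.638) -> (-0.808,-4.757) [heading=146, draw]
FD 6.3: (-0.808,-4.757) -> (-6.031,-1.234) [heading=146, draw]
LT 45: heading 146 -> 191
FD 1.2: (-6.031,-1.234) -> (-7.209,-1.463) [heading=191, draw]
Final: pos=(-7.209,-1.463), heading=191, 5 segment(s) drawn

Answer: -7.209 -1.463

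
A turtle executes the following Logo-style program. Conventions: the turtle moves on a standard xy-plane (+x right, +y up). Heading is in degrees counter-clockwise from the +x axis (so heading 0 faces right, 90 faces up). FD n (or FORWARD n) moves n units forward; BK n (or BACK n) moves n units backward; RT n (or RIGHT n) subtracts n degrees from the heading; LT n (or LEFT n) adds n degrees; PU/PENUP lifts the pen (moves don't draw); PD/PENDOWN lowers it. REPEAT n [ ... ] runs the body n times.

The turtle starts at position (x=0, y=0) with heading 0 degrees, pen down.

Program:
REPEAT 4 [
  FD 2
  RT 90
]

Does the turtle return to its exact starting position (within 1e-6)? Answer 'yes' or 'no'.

Executing turtle program step by step:
Start: pos=(0,0), heading=0, pen down
REPEAT 4 [
  -- iteration 1/4 --
  FD 2: (0,0) -> (2,0) [heading=0, draw]
  RT 90: heading 0 -> 270
  -- iteration 2/4 --
  FD 2: (2,0) -> (2,-2) [heading=270, draw]
  RT 90: heading 270 -> 180
  -- iteration 3/4 --
  FD 2: (2,-2) -> (0,-2) [heading=180, draw]
  RT 90: heading 180 -> 90
  -- iteration 4/4 --
  FD 2: (0,-2) -> (0,0) [heading=90, draw]
  RT 90: heading 90 -> 0
]
Final: pos=(0,0), heading=0, 4 segment(s) drawn

Start position: (0, 0)
Final position: (0, 0)
Distance = 0; < 1e-6 -> CLOSED

Answer: yes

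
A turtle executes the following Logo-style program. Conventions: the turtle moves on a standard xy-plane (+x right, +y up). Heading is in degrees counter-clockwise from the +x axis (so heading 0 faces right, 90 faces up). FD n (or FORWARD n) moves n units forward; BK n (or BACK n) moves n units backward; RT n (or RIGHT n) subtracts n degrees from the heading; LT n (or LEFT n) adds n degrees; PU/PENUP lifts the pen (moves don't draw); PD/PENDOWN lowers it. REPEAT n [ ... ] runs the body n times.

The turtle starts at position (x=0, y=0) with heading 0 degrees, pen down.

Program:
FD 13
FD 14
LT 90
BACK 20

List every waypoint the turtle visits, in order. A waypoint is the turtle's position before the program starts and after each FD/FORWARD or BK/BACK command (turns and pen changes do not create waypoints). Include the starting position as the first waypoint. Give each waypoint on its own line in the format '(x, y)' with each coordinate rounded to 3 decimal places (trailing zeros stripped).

Executing turtle program step by step:
Start: pos=(0,0), heading=0, pen down
FD 13: (0,0) -> (13,0) [heading=0, draw]
FD 14: (13,0) -> (27,0) [heading=0, draw]
LT 90: heading 0 -> 90
BK 20: (27,0) -> (27,-20) [heading=90, draw]
Final: pos=(27,-20), heading=90, 3 segment(s) drawn
Waypoints (4 total):
(0, 0)
(13, 0)
(27, 0)
(27, -20)

Answer: (0, 0)
(13, 0)
(27, 0)
(27, -20)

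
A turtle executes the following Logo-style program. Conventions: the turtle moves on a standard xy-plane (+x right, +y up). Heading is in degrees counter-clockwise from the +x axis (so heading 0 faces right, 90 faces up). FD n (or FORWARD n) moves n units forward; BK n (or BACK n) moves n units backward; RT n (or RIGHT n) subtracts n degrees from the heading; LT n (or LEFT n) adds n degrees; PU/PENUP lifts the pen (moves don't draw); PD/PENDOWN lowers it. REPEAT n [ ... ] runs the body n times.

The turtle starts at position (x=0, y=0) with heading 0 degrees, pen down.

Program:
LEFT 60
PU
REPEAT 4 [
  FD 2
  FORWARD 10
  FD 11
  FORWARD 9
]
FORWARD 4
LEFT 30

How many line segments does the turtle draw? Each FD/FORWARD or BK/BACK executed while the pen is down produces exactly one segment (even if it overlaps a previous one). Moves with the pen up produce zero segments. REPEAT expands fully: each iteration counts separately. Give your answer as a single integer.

Answer: 0

Derivation:
Executing turtle program step by step:
Start: pos=(0,0), heading=0, pen down
LT 60: heading 0 -> 60
PU: pen up
REPEAT 4 [
  -- iteration 1/4 --
  FD 2: (0,0) -> (1,1.732) [heading=60, move]
  FD 10: (1,1.732) -> (6,10.392) [heading=60, move]
  FD 11: (6,10.392) -> (11.5,19.919) [heading=60, move]
  FD 9: (11.5,19.919) -> (16,27.713) [heading=60, move]
  -- iteration 2/4 --
  FD 2: (16,27.713) -> (17,29.445) [heading=60, move]
  FD 10: (17,29.445) -> (22,38.105) [heading=60, move]
  FD 11: (22,38.105) -> (27.5,47.631) [heading=60, move]
  FD 9: (27.5,47.631) -> (32,55.426) [heading=60, move]
  -- iteration 3/4 --
  FD 2: (32,55.426) -> (33,57.158) [heading=60, move]
  FD 10: (33,57.158) -> (38,65.818) [heading=60, move]
  FD 11: (38,65.818) -> (43.5,75.344) [heading=60, move]
  FD 9: (43.5,75.344) -> (48,83.138) [heading=60, move]
  -- iteration 4/4 --
  FD 2: (48,83.138) -> (49,84.87) [heading=60, move]
  FD 10: (49,84.87) -> (54,93.531) [heading=60, move]
  FD 11: (54,93.531) -> (59.5,103.057) [heading=60, move]
  FD 9: (59.5,103.057) -> (64,110.851) [heading=60, move]
]
FD 4: (64,110.851) -> (66,114.315) [heading=60, move]
LT 30: heading 60 -> 90
Final: pos=(66,114.315), heading=90, 0 segment(s) drawn
Segments drawn: 0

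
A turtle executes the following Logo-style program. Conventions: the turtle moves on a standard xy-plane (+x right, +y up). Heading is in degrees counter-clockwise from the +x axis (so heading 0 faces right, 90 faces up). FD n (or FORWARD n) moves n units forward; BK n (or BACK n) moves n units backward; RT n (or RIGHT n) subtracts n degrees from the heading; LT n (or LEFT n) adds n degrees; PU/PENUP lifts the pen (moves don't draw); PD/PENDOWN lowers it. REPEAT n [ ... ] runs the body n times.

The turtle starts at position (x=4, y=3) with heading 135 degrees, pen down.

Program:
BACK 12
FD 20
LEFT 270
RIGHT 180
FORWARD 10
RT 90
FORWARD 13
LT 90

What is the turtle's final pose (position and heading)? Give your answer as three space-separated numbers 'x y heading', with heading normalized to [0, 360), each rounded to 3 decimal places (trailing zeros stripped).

Answer: -17.92 10.778 225

Derivation:
Executing turtle program step by step:
Start: pos=(4,3), heading=135, pen down
BK 12: (4,3) -> (12.485,-5.485) [heading=135, draw]
FD 20: (12.485,-5.485) -> (-1.657,8.657) [heading=135, draw]
LT 270: heading 135 -> 45
RT 180: heading 45 -> 225
FD 10: (-1.657,8.657) -> (-8.728,1.586) [heading=225, draw]
RT 90: heading 225 -> 135
FD 13: (-8.728,1.586) -> (-17.92,10.778) [heading=135, draw]
LT 90: heading 135 -> 225
Final: pos=(-17.92,10.778), heading=225, 4 segment(s) drawn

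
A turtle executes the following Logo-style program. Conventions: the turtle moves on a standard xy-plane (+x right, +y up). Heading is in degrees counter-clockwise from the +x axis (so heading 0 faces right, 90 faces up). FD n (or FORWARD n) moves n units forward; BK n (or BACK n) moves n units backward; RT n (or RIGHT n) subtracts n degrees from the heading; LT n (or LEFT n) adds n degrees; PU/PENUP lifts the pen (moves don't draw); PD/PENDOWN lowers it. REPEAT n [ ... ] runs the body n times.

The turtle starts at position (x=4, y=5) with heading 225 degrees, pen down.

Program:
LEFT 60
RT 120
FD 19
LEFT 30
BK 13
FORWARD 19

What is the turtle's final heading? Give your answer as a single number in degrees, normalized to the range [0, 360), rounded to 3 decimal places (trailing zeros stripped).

Answer: 195

Derivation:
Executing turtle program step by step:
Start: pos=(4,5), heading=225, pen down
LT 60: heading 225 -> 285
RT 120: heading 285 -> 165
FD 19: (4,5) -> (-14.353,9.918) [heading=165, draw]
LT 30: heading 165 -> 195
BK 13: (-14.353,9.918) -> (-1.796,13.282) [heading=195, draw]
FD 19: (-1.796,13.282) -> (-20.148,8.365) [heading=195, draw]
Final: pos=(-20.148,8.365), heading=195, 3 segment(s) drawn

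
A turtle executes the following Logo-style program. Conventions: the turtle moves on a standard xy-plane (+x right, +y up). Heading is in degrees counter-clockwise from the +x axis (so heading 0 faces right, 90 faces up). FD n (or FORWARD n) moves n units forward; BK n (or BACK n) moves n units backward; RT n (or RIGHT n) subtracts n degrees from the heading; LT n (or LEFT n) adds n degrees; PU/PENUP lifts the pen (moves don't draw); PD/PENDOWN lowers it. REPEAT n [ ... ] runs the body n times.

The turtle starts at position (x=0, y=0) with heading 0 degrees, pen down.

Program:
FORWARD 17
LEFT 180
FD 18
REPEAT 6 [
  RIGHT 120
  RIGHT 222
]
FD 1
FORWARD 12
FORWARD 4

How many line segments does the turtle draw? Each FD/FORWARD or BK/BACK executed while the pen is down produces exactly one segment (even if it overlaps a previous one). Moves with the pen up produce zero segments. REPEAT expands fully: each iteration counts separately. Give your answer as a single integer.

Answer: 5

Derivation:
Executing turtle program step by step:
Start: pos=(0,0), heading=0, pen down
FD 17: (0,0) -> (17,0) [heading=0, draw]
LT 180: heading 0 -> 180
FD 18: (17,0) -> (-1,0) [heading=180, draw]
REPEAT 6 [
  -- iteration 1/6 --
  RT 120: heading 180 -> 60
  RT 222: heading 60 -> 198
  -- iteration 2/6 --
  RT 120: heading 198 -> 78
  RT 222: heading 78 -> 216
  -- iteration 3/6 --
  RT 120: heading 216 -> 96
  RT 222: heading 96 -> 234
  -- iteration 4/6 --
  RT 120: heading 234 -> 114
  RT 222: heading 114 -> 252
  -- iteration 5/6 --
  RT 120: heading 252 -> 132
  RT 222: heading 132 -> 270
  -- iteration 6/6 --
  RT 120: heading 270 -> 150
  RT 222: heading 150 -> 288
]
FD 1: (-1,0) -> (-0.691,-0.951) [heading=288, draw]
FD 12: (-0.691,-0.951) -> (3.017,-12.364) [heading=288, draw]
FD 4: (3.017,-12.364) -> (4.253,-16.168) [heading=288, draw]
Final: pos=(4.253,-16.168), heading=288, 5 segment(s) drawn
Segments drawn: 5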